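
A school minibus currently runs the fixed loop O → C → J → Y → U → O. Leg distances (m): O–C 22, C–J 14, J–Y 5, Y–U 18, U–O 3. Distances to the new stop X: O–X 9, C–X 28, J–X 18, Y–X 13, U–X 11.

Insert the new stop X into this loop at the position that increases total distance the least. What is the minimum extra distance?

Insertion cost between consecutive stops i–j is d(i,X) + d(X,j) − d(i,j):
  between O and C: 9 + 28 − 22 = 15
  between C and J: 28 + 18 − 14 = 32
  between J and Y: 18 + 13 − 5 = 26
  between Y and U: 13 + 11 − 18 = 6
  between U and O: 11 + 9 − 3 = 17
Cheapest insertion is between Y and U, adding 6.
New total = 62 + 6 = 68.

+6 m — insert X between Y and U.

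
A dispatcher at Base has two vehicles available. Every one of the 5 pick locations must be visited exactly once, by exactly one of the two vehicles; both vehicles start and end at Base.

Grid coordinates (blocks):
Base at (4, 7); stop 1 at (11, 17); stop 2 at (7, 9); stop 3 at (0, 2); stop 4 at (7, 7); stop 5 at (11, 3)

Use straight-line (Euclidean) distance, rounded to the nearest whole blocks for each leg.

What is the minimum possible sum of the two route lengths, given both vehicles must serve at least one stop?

Try each way of splitting the stops between the two vehicles (each non-empty) and, for each split, find the best tour for each vehicle:
  {stop 1} + {stop 2, stop 3, stop 4, stop 5}: 24 + 29 = 53
  {stop 2} + {stop 1, stop 3, stop 4, stop 5}: 8 + 45 = 53
  {stop 1, stop 2} + {stop 3, stop 4, stop 5}: 25 + 26 = 51
  {stop 3} + {stop 1, stop 2, stop 4, stop 5}: 12 + 36 = 48
  {stop 1, stop 3} + {stop 2, stop 4, stop 5}: 37 + 20 = 57
  {stop 2, stop 3} + {stop 1, stop 4, stop 5}: 20 + 35 = 55
  … (15 splits in total)
Best: vehicle 1 Base → stop 3 → Base = 12; vehicle 2 Base → stop 2 → stop 1 → stop 5 → stop 4 → Base = 36; combined 48.

48 blocks — the smallest possible combined total.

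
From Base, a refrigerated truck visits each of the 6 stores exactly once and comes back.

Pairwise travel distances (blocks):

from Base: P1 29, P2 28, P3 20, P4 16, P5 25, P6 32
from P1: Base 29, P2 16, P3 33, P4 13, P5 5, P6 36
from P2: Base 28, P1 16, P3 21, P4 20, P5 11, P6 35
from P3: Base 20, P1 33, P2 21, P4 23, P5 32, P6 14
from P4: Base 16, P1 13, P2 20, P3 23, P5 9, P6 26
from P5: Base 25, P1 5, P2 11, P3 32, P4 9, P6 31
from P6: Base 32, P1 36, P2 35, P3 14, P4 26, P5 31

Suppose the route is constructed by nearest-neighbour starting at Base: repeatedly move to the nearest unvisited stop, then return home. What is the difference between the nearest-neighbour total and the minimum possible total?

Base: P4=16, P3=20, P5=25, P2=28, P1=29, P6=32 ⇒ P4
P4: P5=9, P1=13, P2=20, P3=23, P6=26 ⇒ P5
P5: P1=5, P2=11, P6=31, P3=32 ⇒ P1
P1: P2=16, P3=33, P6=36 ⇒ P2
P2: P3=21, P6=35 ⇒ P3
P3: P6=14 ⇒ P6
NN route Base → P4 → P5 → P1 → P2 → P3 → P6 → Base costs 113.
Optimal: Base → P4 → P1 → P5 → P2 → P3 → P6 → Base costs 112 (by enumerating all 360 distinct tours).
Excess = 113 − 112 = 1.

Excess over optimum: 1 blocks.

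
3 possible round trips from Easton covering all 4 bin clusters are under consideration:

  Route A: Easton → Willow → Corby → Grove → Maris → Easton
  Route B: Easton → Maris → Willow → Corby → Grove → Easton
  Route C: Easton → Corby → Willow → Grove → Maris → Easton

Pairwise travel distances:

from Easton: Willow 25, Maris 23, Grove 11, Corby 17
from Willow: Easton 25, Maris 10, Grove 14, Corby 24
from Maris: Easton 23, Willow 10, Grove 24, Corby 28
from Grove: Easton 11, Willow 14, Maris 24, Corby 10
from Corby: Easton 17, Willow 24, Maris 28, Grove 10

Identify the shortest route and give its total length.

Route A: 25 + 24 + 10 + 24 + 23 = 106
Route B: 23 + 10 + 24 + 10 + 11 = 78
Route C: 17 + 24 + 14 + 24 + 23 = 102

Shortest is Route B, total 78.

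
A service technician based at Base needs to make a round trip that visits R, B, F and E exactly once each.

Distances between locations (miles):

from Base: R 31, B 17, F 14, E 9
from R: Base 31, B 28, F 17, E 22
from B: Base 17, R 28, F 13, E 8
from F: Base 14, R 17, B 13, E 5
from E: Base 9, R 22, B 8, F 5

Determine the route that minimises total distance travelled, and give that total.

With 4 stops there are 4!/2 = 12 distinct round trips (a route and its reverse cost the same).
Base→R→B→F→E→Base: 31+28+13+5+9 = 86
Base→R→B→E→F→Base: 31+28+8+5+14 = 86
Base→R→F→B→E→Base: 31+17+13+8+9 = 78
Base→R→F→E→B→Base: 31+17+5+8+17 = 78
Base→R→E→B→F→Base: 31+22+8+13+14 = 88
Base→R→E→F→B→Base: 31+22+5+13+17 = 88
Base→B→R→F→E→Base: 17+28+17+5+9 = 76
Base→B→R→E→F→Base: 17+28+22+5+14 = 86
Base→B→F→R→E→Base: 17+13+17+22+9 = 78
Base→B→E→R→F→Base: 17+8+22+17+14 = 78
Base→F→R→B→E→Base: 14+17+28+8+9 = 76
Base→F→B→R→E→Base: 14+13+28+22+9 = 86
The minimum is 76.
One optimal route: Base → B → R → F → E → Base (or its reverse).

76 miles — the shortest possible round trip.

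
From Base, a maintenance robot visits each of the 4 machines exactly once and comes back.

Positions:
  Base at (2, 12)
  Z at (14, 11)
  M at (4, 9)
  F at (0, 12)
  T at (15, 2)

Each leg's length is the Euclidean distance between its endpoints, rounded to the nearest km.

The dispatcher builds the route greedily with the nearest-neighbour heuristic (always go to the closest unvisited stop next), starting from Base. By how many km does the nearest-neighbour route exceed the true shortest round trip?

From Base: F=2, M=4, Z=12, T=16 → choose F (2).
From F: M=5, Z=14, T=18 → choose M (5).
From M: Z=10, T=13 → choose Z (10).
From Z: T=9 → choose T (9).
NN route Base → F → M → Z → T → Base costs 42.
Optimal: Base → Z → T → M → F → Base costs 41 (by enumerating all 12 distinct tours).
Excess = 42 − 41 = 1.

1 km longer than the optimal tour.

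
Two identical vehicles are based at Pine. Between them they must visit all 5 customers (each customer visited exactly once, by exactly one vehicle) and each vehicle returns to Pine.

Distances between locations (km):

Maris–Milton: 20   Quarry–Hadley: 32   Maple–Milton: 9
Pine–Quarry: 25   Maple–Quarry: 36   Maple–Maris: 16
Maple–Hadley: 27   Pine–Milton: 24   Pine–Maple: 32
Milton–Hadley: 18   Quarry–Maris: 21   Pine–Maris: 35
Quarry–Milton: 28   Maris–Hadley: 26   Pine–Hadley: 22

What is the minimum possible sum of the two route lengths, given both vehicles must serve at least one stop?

Try each way of splitting the stops between the two vehicles (each non-empty) and, for each split, find the best tour for each vehicle:
  {Maple} + {Quarry, Maris, Milton, Hadley}: 64 + 106 = 170
  {Quarry} + {Maple, Maris, Milton, Hadley}: 50 + 97 = 147
  {Maple, Quarry} + {Maris, Milton, Hadley}: 93 + 92 = 185
  {Maris} + {Maple, Quarry, Milton, Hadley}: 70 + 110 = 180
  {Maple, Maris} + {Quarry, Milton, Hadley}: 83 + 93 = 176
  {Quarry, Maris} + {Maple, Milton, Hadley}: 81 + 81 = 162
  … (15 splits in total)
  {Maple, Quarry, Maris, Milton} + {Hadley}: 95 + 44 = 139  ← best
Best: vehicle 1 Pine → Quarry → Maris → Maple → Milton → Pine = 95; vehicle 2 Pine → Hadley → Pine = 44; combined 139.

139 km — the smallest possible combined total.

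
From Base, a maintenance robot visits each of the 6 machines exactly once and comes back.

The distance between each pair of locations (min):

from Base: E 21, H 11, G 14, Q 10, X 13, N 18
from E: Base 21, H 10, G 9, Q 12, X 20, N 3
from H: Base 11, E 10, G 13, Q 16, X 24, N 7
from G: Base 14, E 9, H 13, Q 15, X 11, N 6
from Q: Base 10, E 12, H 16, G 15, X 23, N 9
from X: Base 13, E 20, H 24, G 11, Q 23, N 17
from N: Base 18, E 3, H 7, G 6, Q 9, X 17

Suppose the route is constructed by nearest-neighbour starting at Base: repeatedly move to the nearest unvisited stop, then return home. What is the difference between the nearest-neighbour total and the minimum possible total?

The nearest-neighbour route is 8 min longer than optimal.

Base: Q=10, H=11, X=13, G=14, N=18, E=21 ⇒ Q
Q: N=9, E=12, G=15, H=16, X=23 ⇒ N
N: E=3, G=6, H=7, X=17 ⇒ E
E: G=9, H=10, X=20 ⇒ G
G: X=11, H=13 ⇒ X
X: H=24 ⇒ H
NN route Base → Q → N → E → G → X → H → Base costs 77.
Optimal: Base → Q → E → H → N → G → X → Base costs 69 (by enumerating all 360 distinct tours).
Excess = 77 − 69 = 8.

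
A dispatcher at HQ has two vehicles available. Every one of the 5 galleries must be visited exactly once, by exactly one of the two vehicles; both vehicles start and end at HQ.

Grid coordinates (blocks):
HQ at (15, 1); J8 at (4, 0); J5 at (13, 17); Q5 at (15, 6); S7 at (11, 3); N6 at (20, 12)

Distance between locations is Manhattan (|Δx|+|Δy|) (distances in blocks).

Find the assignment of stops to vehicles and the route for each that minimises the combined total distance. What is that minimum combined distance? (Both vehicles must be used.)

Try each way of splitting the stops between the two vehicles (each non-empty) and, for each split, find the best tour for each vehicle:
  {J8} + {J5, Q5, S7, N6}: 24 + 50 = 74
  {J5} + {J8, Q5, S7, N6}: 36 + 56 = 92
  {J8, J5} + {Q5, S7, N6}: 56 + 40 = 96
  {Q5} + {J8, J5, S7, N6}: 10 + 66 = 76
  {J8, Q5} + {J5, S7, N6}: 34 + 50 = 84
  {J5, Q5} + {J8, S7, N6}: 36 + 56 = 92
  … (15 splits in total)
Best: vehicle 1 HQ → J8 → HQ = 24; vehicle 2 HQ → Q5 → N6 → J5 → S7 → HQ = 50; combined 74.

Minimum combined distance: 74 blocks.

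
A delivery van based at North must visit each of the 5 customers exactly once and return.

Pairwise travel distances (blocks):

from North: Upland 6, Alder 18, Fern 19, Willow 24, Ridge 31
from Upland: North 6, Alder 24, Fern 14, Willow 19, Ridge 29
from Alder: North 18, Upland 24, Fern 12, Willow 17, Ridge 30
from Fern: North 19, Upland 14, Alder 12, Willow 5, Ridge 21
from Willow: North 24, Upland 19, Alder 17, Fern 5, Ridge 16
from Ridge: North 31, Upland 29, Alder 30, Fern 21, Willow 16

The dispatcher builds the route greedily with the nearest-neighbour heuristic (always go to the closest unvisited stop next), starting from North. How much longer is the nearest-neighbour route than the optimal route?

The nearest-neighbour route is 3 blocks longer than optimal.

From North: Upland=6, Alder=18, Fern=19, Willow=24, Ridge=31 → choose Upland (6).
From Upland: Fern=14, Willow=19, Alder=24, Ridge=29 → choose Fern (14).
From Fern: Willow=5, Alder=12, Ridge=21 → choose Willow (5).
From Willow: Ridge=16, Alder=17 → choose Ridge (16).
From Ridge: Alder=30 → choose Alder (30).
NN route North → Upland → Fern → Willow → Ridge → Alder → North costs 89.
Optimal: North → Upland → Ridge → Willow → Fern → Alder → North costs 86 (by enumerating all 60 distinct tours).
Excess = 89 − 86 = 3.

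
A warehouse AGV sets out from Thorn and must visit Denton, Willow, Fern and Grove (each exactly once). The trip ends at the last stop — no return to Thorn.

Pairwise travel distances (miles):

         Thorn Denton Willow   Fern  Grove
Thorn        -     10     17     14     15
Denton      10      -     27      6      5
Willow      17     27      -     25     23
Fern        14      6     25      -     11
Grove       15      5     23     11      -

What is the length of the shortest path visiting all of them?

Minimum one-way distance = 48 miles.

There are 4! = 24 possible orderings.
Thorn→Denton→Willow→Fern→Grove: 10+27+25+11 = 73
Thorn→Denton→Willow→Grove→Fern: 10+27+23+11 = 71
Thorn→Denton→Fern→Willow→Grove: 10+6+25+23 = 64
Thorn→Denton→Fern→Grove→Willow: 10+6+11+23 = 50
Thorn→Denton→Grove→Willow→Fern: 10+5+23+25 = 63
Thorn→Denton→Grove→Fern→Willow: 10+5+11+25 = 51
Thorn→Willow→Denton→Fern→Grove: 17+27+6+11 = 61
Thorn→Willow→Denton→Grove→Fern: 17+27+5+11 = 60
Thorn→Willow→Fern→Denton→Grove: 17+25+6+5 = 53
Thorn→Willow→Fern→Grove→Denton: 17+25+11+5 = 58
Thorn→Willow→Grove→Denton→Fern: 17+23+5+6 = 51
Thorn→Willow→Grove→Fern→Denton: 17+23+11+6 = 57
Thorn→Fern→Denton→Willow→Grove: 14+6+27+23 = 70
Thorn→Fern→Denton→Grove→Willow: 14+6+5+23 = 48
… (10 more)
The minimum is 48.
One shortest path: Thorn → Fern → Denton → Grove → Willow.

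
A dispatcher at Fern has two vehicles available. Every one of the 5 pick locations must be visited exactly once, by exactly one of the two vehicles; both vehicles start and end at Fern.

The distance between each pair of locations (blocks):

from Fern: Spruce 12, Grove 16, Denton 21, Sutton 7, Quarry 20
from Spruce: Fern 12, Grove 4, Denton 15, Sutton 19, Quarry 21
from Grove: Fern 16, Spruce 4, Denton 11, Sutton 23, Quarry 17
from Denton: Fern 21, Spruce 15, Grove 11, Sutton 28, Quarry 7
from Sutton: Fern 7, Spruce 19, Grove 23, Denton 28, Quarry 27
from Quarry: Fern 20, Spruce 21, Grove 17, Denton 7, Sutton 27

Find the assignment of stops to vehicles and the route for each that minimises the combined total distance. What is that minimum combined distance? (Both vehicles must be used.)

There are 2^4 − 1 = 15 ways to divide the 5 stops into two non-empty groups. For each, the best each vehicle can do is its own shortest tour through its group:
  {Spruce} + {Grove, Denton, Sutton, Quarry}: 24 + 68 = 92
  {Grove} + {Spruce, Denton, Sutton, Quarry}: 32 + 68 = 100
  {Spruce, Grove} + {Denton, Sutton, Quarry}: 32 + 62 = 94
  {Denton} + {Spruce, Grove, Sutton, Quarry}: 42 + 67 = 109
  {Spruce, Denton} + {Grove, Sutton, Quarry}: 48 + 67 = 115
  {Grove, Denton} + {Spruce, Sutton, Quarry}: 48 + 67 = 115
  … (15 splits in total)
  {Sutton} + {Spruce, Grove, Denton, Quarry}: 14 + 54 = 68  ← best
Best: vehicle 1 Fern → Sutton → Fern = 14; vehicle 2 Fern → Spruce → Grove → Denton → Quarry → Fern = 54; combined 68.

Minimum combined distance: 68 blocks.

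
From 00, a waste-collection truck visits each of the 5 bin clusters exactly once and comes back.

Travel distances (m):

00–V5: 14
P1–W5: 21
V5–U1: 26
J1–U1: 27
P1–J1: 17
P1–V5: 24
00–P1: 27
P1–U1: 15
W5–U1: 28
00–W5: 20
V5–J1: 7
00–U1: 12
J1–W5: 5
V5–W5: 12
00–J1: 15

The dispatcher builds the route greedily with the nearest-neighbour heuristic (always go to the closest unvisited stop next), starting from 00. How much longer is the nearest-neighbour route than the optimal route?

00: U1=12, V5=14, J1=15, W5=20, P1=27 ⇒ U1
U1: P1=15, V5=26, J1=27, W5=28 ⇒ P1
P1: J1=17, W5=21, V5=24 ⇒ J1
J1: W5=5, V5=7 ⇒ W5
W5: V5=12 ⇒ V5
NN route 00 → U1 → P1 → J1 → W5 → V5 → 00 costs 75.
Optimal: 00 → V5 → J1 → W5 → P1 → U1 → 00 costs 74 (by enumerating all 60 distinct tours).
Excess = 75 − 74 = 1.

The nearest-neighbour route is 1 m longer than optimal.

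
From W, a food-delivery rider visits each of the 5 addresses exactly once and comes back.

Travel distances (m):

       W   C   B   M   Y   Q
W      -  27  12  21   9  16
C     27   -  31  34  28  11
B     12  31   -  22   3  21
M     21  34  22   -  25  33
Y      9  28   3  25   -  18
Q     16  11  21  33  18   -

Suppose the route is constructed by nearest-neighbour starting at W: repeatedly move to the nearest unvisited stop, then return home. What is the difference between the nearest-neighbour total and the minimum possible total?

W: Y=9, B=12, Q=16, M=21, C=27 ⇒ Y
Y: B=3, Q=18, M=25, C=28 ⇒ B
B: Q=21, M=22, C=31 ⇒ Q
Q: C=11, M=33 ⇒ C
C: M=34 ⇒ M
NN route W → Y → B → Q → C → M → W costs 99.
Optimal: W → Y → B → M → C → Q → W costs 95 (by enumerating all 60 distinct tours).
Excess = 99 − 95 = 4.

Excess over optimum: 4 m.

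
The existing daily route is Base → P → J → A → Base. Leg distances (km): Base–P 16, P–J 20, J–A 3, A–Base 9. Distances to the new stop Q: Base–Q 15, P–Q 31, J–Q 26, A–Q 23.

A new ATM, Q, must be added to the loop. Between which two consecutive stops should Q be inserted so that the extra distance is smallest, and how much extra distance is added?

Insertion cost between consecutive stops i–j is d(i,Q) + d(Q,j) − d(i,j):
  between Base and P: 15 + 31 − 16 = 30
  between P and J: 31 + 26 − 20 = 37
  between J and A: 26 + 23 − 3 = 46
  between A and Base: 23 + 15 − 9 = 29
Cheapest insertion is between A and Base, adding 29.
New total = 48 + 29 = 77.

Adding 29 km by placing Q on the A–Base leg.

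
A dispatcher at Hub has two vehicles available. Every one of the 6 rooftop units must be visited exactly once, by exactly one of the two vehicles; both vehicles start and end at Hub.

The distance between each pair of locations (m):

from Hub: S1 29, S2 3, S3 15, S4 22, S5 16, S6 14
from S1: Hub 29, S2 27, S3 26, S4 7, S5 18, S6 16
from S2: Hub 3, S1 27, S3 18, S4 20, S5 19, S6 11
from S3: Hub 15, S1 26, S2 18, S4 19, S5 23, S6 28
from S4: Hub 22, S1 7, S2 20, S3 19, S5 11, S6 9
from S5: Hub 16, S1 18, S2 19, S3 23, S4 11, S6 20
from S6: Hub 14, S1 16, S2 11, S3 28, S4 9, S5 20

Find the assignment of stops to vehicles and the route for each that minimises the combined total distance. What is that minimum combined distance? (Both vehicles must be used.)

Minimum combined distance: 92 m.

Check every non-empty split of the stops between the two vehicles; for each half take its own optimal tour:
  {S1} + {S2, S3, S4, S5, S6}: 58 + 72 = 130
  {S2} + {S1, S3, S4, S5, S6}: 6 + 86 = 92
  {S1, S2} + {S3, S4, S5, S6}: 59 + 72 = 131
  {S3} + {S1, S2, S4, S5, S6}: 30 + 64 = 94
  {S1, S3} + {S2, S4, S5, S6}: 70 + 50 = 120
  {S2, S3} + {S1, S4, S5, S6}: 36 + 64 = 100
  … (31 splits in total)
Best: vehicle 1 Hub → S2 → Hub = 6; vehicle 2 Hub → S3 → S5 → S1 → S4 → S6 → Hub = 86; combined 92.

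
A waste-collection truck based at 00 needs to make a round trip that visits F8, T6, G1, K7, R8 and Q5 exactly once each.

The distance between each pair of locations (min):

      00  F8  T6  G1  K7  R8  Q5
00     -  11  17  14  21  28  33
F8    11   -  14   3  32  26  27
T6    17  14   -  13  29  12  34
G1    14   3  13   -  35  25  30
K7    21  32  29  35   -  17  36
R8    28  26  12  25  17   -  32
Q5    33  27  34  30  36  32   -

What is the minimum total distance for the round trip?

Shortest round trip = 125 min.

With 6 stops there are 6!/2 = 360 distinct round trips (a route and its reverse cost the same).
00-F8-T6-G1-K7-R8-Q5-00: 11+14+13+35+17+32+33 = 155
00-F8-T6-G1-K7-Q5-R8-00: 11+14+13+35+36+32+28 = 169
00-F8-T6-G1-R8-K7-Q5-00: 11+14+13+25+17+36+33 = 149
00-F8-T6-G1-R8-Q5-K7-00: 11+14+13+25+32+36+21 = 152
00-F8-T6-G1-Q5-K7-R8-00: 11+14+13+30+36+17+28 = 149
00-F8-T6-G1-Q5-R8-K7-00: 11+14+13+30+32+17+21 = 138
00-F8-T6-K7-G1-R8-Q5-00: 11+14+29+35+25+32+33 = 179
00-F8-T6-K7-G1-Q5-R8-00: 11+14+29+35+30+32+28 = 179
… (352 more)
00-F8-G1-T6-R8-K7-Q5-00: 11+3+13+12+17+36+33 = 125  ← best
The minimum is 125.
One optimal route: 00 → F8 → G1 → T6 → R8 → K7 → Q5 → 00 (or its reverse).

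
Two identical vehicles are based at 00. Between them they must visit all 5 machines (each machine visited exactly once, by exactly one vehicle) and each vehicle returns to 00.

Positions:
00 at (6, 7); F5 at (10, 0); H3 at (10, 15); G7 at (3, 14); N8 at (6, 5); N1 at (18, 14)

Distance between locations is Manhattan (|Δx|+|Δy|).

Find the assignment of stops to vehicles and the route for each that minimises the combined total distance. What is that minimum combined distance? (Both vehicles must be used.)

There are 2^4 − 1 = 15 ways to divide the 5 stops into two non-empty groups. For each, the best each vehicle can do is its own shortest tour through its group:
  {F5} + {H3, G7, N8, N1}: 22 + 50 = 72
  {H3} + {F5, G7, N8, N1}: 24 + 58 = 82
  {F5, H3} + {G7, N8, N1}: 38 + 48 = 86
  {G7} + {F5, H3, N8, N1}: 20 + 54 = 74
  {F5, G7} + {H3, N8, N1}: 42 + 44 = 86
  {H3, G7} + {F5, N8, N1}: 30 + 52 = 82
  … (15 splits in total)
  {N8} + {F5, H3, G7, N1}: 4 + 60 = 64  ← best
Best: vehicle 1 00 → N8 → 00 = 4; vehicle 2 00 → F5 → H3 → N1 → G7 → 00 = 60; combined 64.

64 — the smallest possible combined total.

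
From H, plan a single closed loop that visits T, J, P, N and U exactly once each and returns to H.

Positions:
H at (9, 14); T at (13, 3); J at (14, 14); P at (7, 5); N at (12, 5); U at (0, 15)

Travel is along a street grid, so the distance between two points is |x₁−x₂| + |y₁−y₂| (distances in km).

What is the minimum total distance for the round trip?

Shortest round trip = 52 km.

With 5 stops there are 5!/2 = 60 distinct round trips (a route and its reverse cost the same).
H → T → J → P → N → U → H: 15+12+16+5+22+10 = 80
H → T → J → P → U → N → H: 15+12+16+17+22+12 = 94
H → T → J → N → P → U → H: 15+12+11+5+17+10 = 70
H → T → J → N → U → P → H: 15+12+11+22+17+11 = 88
H → T → J → U → P → N → H: 15+12+15+17+5+12 = 76
H → T → J → U → N → P → H: 15+12+15+22+5+11 = 80
H → T → P → J → N → U → H: 15+8+16+11+22+10 = 82
H → T → P → J → U → N → H: 15+8+16+15+22+12 = 88
H → T → P → N → J → U → H: 15+8+5+11+15+10 = 64
H → T → P → N → U → J → H: 15+8+5+22+15+5 = 70
H → T → P → U → J → N → H: 15+8+17+15+11+12 = 78
H → T → P → U → N → J → H: 15+8+17+22+11+5 = 78
H → T → N → J → P → U → H: 15+3+11+16+17+10 = 72
H → T → N → J → U → P → H: 15+3+11+15+17+11 = 72
… (46 more)
H → J → T → N → P → U → H: 5+12+3+5+17+10 = 52  ← best
The minimum is 52.
One optimal route: H → J → T → N → P → U → H (or its reverse).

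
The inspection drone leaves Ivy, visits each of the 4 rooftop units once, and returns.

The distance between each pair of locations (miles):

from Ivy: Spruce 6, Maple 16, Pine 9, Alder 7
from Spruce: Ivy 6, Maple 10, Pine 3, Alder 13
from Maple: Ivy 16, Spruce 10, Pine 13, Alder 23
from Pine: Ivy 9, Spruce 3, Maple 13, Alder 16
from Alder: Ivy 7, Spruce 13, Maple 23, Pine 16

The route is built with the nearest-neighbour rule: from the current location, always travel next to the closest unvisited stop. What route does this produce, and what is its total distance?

At Ivy the remaining stops are Spruce 6, Alder 7, Pine 9, Maple 16; go to Spruce.
At Spruce the remaining stops are Pine 3, Maple 10, Alder 13; go to Pine.
At Pine the remaining stops are Maple 13, Alder 16; go to Maple.
At Maple the remaining stops are Alder 23; go to Alder.
Return Alder→Ivy: 7.
Total = 6 + 3 + 13 + 23 + 7 = 52.

Nearest-neighbour total = 52 miles; route Ivy → Spruce → Pine → Maple → Alder → Ivy.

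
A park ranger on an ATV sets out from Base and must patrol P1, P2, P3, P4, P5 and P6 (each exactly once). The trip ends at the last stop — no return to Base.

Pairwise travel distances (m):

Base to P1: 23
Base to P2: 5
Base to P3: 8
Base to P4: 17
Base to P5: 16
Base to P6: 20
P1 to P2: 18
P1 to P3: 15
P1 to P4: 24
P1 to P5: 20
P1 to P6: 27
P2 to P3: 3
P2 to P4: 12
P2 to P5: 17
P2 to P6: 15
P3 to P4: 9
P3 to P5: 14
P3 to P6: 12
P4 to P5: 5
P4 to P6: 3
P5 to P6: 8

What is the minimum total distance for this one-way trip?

Minimum one-way distance = 48 m.

There are 6! = 720 possible orderings.
Base → P1 → P2 → P3 → P4 → P5 → P6: 23+18+3+9+5+8 = 66
Base → P1 → P2 → P3 → P4 → P6 → P5: 23+18+3+9+3+8 = 64
Base → P1 → P2 → P3 → P5 → P4 → P6: 23+18+3+14+5+3 = 66
Base → P1 → P2 → P3 → P5 → P6 → P4: 23+18+3+14+8+3 = 69
Base → P1 → P2 → P3 → P6 → P4 → P5: 23+18+3+12+3+5 = 64
Base → P1 → P2 → P3 → P6 → P5 → P4: 23+18+3+12+8+5 = 69
Base → P1 → P2 → P4 → P3 → P5 → P6: 23+18+12+9+14+8 = 84
Base → P1 → P2 → P4 → P3 → P6 → P5: 23+18+12+9+12+8 = 82
… (712 more)
Base → P2 → P3 → P4 → P6 → P5 → P1: 5+3+9+3+8+20 = 48  ← best
The minimum is 48.
One shortest path: Base → P2 → P3 → P4 → P6 → P5 → P1.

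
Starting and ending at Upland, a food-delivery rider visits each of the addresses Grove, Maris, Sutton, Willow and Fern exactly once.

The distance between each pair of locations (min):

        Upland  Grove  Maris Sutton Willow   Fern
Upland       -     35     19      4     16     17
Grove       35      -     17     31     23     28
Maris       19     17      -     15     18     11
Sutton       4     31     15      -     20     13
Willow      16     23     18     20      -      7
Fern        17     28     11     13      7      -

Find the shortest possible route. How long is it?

Minimum total distance: 83 min.

There are 60 distinct closed tours to check (reversals are equivalent).
Upland → Grove → Maris → Sutton → Willow → Fern → Upland: 35+17+15+20+7+17 = 111
Upland → Grove → Maris → Sutton → Fern → Willow → Upland: 35+17+15+13+7+16 = 103
Upland → Grove → Maris → Willow → Sutton → Fern → Upland: 35+17+18+20+13+17 = 120
Upland → Grove → Maris → Willow → Fern → Sutton → Upland: 35+17+18+7+13+4 = 94
Upland → Grove → Maris → Fern → Sutton → Willow → Upland: 35+17+11+13+20+16 = 112
Upland → Grove → Maris → Fern → Willow → Sutton → Upland: 35+17+11+7+20+4 = 94
Upland → Grove → Sutton → Maris → Willow → Fern → Upland: 35+31+15+18+7+17 = 123
Upland → Grove → Sutton → Maris → Fern → Willow → Upland: 35+31+15+11+7+16 = 115
Upland → Grove → Sutton → Willow → Maris → Fern → Upland: 35+31+20+18+11+17 = 132
Upland → Grove → Sutton → Willow → Fern → Maris → Upland: 35+31+20+7+11+19 = 123
Upland → Grove → Sutton → Fern → Maris → Willow → Upland: 35+31+13+11+18+16 = 124
Upland → Grove → Sutton → Fern → Willow → Maris → Upland: 35+31+13+7+18+19 = 123
Upland → Grove → Willow → Maris → Sutton → Fern → Upland: 35+23+18+15+13+17 = 121
Upland → Grove → Willow → Maris → Fern → Sutton → Upland: 35+23+18+11+13+4 = 104
… (46 more)
Upland → Maris → Grove → Willow → Fern → Sutton → Upland: 19+17+23+7+13+4 = 83  ← best
The minimum is 83.
One optimal route: Upland → Maris → Grove → Willow → Fern → Sutton → Upland (or its reverse).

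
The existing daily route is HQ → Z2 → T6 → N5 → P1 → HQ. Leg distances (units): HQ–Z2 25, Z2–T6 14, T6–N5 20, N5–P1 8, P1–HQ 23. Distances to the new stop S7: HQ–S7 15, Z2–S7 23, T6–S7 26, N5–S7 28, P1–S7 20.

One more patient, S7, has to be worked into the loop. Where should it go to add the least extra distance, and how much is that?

Adding 12 by placing S7 on the P1–HQ leg.

Insertion cost between consecutive stops i–j is d(i,S7) + d(S7,j) − d(i,j):
  between HQ and Z2: 15 + 23 − 25 = 13
  between Z2 and T6: 23 + 26 − 14 = 35
  between T6 and N5: 26 + 28 − 20 = 34
  between N5 and P1: 28 + 20 − 8 = 40
  between P1 and HQ: 20 + 15 − 23 = 12
Cheapest insertion is between P1 and HQ, adding 12.
New total = 90 + 12 = 102.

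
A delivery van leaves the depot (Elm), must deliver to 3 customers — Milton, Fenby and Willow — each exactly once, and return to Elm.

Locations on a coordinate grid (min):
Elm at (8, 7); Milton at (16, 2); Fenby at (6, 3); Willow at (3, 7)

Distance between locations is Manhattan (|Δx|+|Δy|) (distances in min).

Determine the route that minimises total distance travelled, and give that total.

36 min — the shortest possible round trip.

With 3 stops there are 3!/2 = 3 distinct round trips (a route and its reverse cost the same).
Elm - Milton - Fenby - Willow - Elm: 13+11+7+5 = 36
Elm - Milton - Willow - Fenby - Elm: 13+18+7+6 = 44
Elm - Fenby - Milton - Willow - Elm: 6+11+18+5 = 40
The minimum is 36.
One optimal route: Elm → Milton → Fenby → Willow → Elm (or its reverse).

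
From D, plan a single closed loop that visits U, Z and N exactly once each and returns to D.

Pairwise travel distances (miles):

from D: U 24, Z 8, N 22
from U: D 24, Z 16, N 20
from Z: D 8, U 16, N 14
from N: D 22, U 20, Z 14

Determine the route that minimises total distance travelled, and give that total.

D → U → Z → N → D: 24+16+14+22 = 76
D → U → N → Z → D: 24+20+14+8 = 66
D → Z → U → N → D: 8+16+20+22 = 66
The minimum is 66.
One optimal route: D → U → N → Z → D (or its reverse).

66 miles — the shortest possible round trip.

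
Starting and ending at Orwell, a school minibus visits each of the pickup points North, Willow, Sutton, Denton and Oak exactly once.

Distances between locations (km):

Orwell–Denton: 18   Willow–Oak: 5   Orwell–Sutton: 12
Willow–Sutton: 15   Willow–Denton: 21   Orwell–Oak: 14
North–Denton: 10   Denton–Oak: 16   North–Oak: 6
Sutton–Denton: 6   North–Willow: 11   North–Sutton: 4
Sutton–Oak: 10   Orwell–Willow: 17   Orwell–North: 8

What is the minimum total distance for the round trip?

Minimum total distance: 56 km.

Orwell→North→Willow→Sutton→Denton→Oak→Orwell: 8+11+15+6+16+14 = 70
Orwell→North→Willow→Sutton→Oak→Denton→Orwell: 8+11+15+10+16+18 = 78
Orwell→North→Willow→Denton→Sutton→Oak→Orwell: 8+11+21+6+10+14 = 70
Orwell→North→Willow→Denton→Oak→Sutton→Orwell: 8+11+21+16+10+12 = 78
Orwell→North→Willow→Oak→Sutton→Denton→Orwell: 8+11+5+10+6+18 = 58
Orwell→North→Willow→Oak→Denton→Sutton→Orwell: 8+11+5+16+6+12 = 58
Orwell→North→Sutton→Willow→Denton→Oak→Orwell: 8+4+15+21+16+14 = 78
Orwell→North→Sutton→Willow→Oak→Denton→Orwell: 8+4+15+5+16+18 = 66
Orwell→North→Sutton→Denton→Willow→Oak→Orwell: 8+4+6+21+5+14 = 58
Orwell→North→Sutton→Denton→Oak→Willow→Orwell: 8+4+6+16+5+17 = 56
Orwell→North→Sutton→Oak→Willow→Denton→Orwell: 8+4+10+5+21+18 = 66
Orwell→North→Sutton→Oak→Denton→Willow→Orwell: 8+4+10+16+21+17 = 76
Orwell→North→Denton→Willow→Sutton→Oak→Orwell: 8+10+21+15+10+14 = 78
Orwell→North→Denton→Willow→Oak→Sutton→Orwell: 8+10+21+5+10+12 = 66
… (46 more)
The minimum is 56.
One optimal route: Orwell → North → Sutton → Denton → Oak → Willow → Orwell (or its reverse).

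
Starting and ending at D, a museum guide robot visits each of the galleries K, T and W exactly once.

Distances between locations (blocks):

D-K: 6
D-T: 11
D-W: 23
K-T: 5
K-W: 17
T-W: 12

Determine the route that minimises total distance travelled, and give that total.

There are 3 distinct closed tours to check (reversals are equivalent).
D-K-T-W-D: 6+5+12+23 = 46
D-K-W-T-D: 6+17+12+11 = 46
D-T-K-W-D: 11+5+17+23 = 56
The minimum is 46.
One optimal route: D → K → T → W → D (or its reverse).

Shortest round trip = 46 blocks.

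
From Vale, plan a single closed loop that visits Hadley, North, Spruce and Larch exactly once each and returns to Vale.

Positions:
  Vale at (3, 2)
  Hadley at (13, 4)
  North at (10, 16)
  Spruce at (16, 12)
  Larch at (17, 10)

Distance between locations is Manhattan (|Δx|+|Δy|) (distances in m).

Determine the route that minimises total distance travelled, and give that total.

With 4 stops there are 4!/2 = 12 distinct round trips (a route and its reverse cost the same).
Vale→Hadley→North→Spruce→Larch→Vale: 12+15+10+3+22 = 62
Vale→Hadley→North→Larch→Spruce→Vale: 12+15+13+3+23 = 66
Vale→Hadley→Spruce→North→Larch→Vale: 12+11+10+13+22 = 68
Vale→Hadley→Spruce→Larch→North→Vale: 12+11+3+13+21 = 60
Vale→Hadley→Larch→North→Spruce→Vale: 12+10+13+10+23 = 68
Vale→Hadley→Larch→Spruce→North→Vale: 12+10+3+10+21 = 56
Vale→North→Hadley→Spruce→Larch→Vale: 21+15+11+3+22 = 72
Vale→North→Hadley→Larch→Spruce→Vale: 21+15+10+3+23 = 72
Vale→North→Spruce→Hadley→Larch→Vale: 21+10+11+10+22 = 74
Vale→North→Larch→Hadley→Spruce→Vale: 21+13+10+11+23 = 78
Vale→Spruce→Hadley→North→Larch→Vale: 23+11+15+13+22 = 84
Vale→Spruce→North→Hadley→Larch→Vale: 23+10+15+10+22 = 80
The minimum is 56.
One optimal route: Vale → Hadley → Larch → Spruce → North → Vale (or its reverse).

Minimum total distance: 56 m.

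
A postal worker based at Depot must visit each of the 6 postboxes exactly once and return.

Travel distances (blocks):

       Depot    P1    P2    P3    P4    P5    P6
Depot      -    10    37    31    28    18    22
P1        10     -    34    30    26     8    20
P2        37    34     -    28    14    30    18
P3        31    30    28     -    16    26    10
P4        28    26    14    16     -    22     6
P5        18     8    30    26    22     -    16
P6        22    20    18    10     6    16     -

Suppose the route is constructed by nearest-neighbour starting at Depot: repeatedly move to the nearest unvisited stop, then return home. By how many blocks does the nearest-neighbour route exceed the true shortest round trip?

Excess over optimum: 4 blocks.

Depot: P1=10, P5=18, P6=22, P4=28, P3=31, P2=37 ⇒ P1
P1: P5=8, P6=20, P4=26, P3=30, P2=34 ⇒ P5
P5: P6=16, P4=22, P3=26, P2=30 ⇒ P6
P6: P4=6, P3=10, P2=18 ⇒ P4
P4: P2=14, P3=16 ⇒ P2
P2: P3=28 ⇒ P3
NN route Depot → P1 → P5 → P6 → P4 → P2 → P3 → Depot costs 113.
Optimal: Depot → P1 → P5 → P2 → P4 → P6 → P3 → Depot costs 109 (by enumerating all 360 distinct tours).
Excess = 113 − 109 = 4.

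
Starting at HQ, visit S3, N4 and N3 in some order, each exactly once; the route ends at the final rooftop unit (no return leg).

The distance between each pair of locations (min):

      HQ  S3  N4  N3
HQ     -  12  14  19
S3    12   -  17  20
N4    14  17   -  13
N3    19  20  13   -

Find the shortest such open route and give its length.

There are 3! = 6 possible orderings.
HQ - S3 - N4 - N3: 12+17+13 = 42
HQ - S3 - N3 - N4: 12+20+13 = 45
HQ - N4 - S3 - N3: 14+17+20 = 51
HQ - N4 - N3 - S3: 14+13+20 = 47
HQ - N3 - S3 - N4: 19+20+17 = 56
HQ - N3 - N4 - S3: 19+13+17 = 49
The minimum is 42.
One shortest path: HQ → S3 → N4 → N3.

Minimum one-way distance = 42 min.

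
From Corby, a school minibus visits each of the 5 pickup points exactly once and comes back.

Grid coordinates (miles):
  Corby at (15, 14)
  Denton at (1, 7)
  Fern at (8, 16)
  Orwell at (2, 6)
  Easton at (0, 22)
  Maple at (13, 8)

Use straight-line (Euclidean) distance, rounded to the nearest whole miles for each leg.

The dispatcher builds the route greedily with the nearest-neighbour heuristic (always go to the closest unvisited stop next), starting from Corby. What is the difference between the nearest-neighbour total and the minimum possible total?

From Corby: Maple=6, Fern=7, Orwell=15, Denton=16, Easton=17 → choose Maple (6).
From Maple: Fern=9, Orwell=11, Denton=12, Easton=19 → choose Fern (9).
From Fern: Easton=10, Denton=11, Orwell=12 → choose Easton (10).
From Easton: Denton=15, Orwell=16 → choose Denton (15).
From Denton: Orwell=1 → choose Orwell (1).
NN route Corby → Maple → Fern → Easton → Denton → Orwell → Corby costs 56.
Optimal: Corby → Fern → Easton → Denton → Orwell → Maple → Corby costs 50 (by enumerating all 60 distinct tours).
Excess = 56 − 50 = 6.

Excess over optimum: 6 miles.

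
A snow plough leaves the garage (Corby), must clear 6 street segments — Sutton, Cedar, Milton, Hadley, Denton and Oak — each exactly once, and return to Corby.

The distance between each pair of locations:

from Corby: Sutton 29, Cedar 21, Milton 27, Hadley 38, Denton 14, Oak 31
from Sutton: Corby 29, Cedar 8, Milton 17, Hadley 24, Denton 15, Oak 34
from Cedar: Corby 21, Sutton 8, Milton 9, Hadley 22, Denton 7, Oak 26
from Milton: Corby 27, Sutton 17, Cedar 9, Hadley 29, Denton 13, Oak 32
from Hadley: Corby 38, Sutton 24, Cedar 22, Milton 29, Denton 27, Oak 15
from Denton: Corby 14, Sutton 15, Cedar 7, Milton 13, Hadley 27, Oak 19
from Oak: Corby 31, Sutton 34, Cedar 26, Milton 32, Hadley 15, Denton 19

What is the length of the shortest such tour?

Minimum total distance: 114.

There are 360 distinct closed tours to check (reversals are equivalent).
Corby→Sutton→Cedar→Milton→Hadley→Denton→Oak→Corby: 29+8+9+29+27+19+31 = 152
Corby→Sutton→Cedar→Milton→Hadley→Oak→Denton→Corby: 29+8+9+29+15+19+14 = 123
Corby→Sutton→Cedar→Milton→Denton→Hadley→Oak→Corby: 29+8+9+13+27+15+31 = 132
Corby→Sutton→Cedar→Milton→Denton→Oak→Hadley→Corby: 29+8+9+13+19+15+38 = 131
Corby→Sutton→Cedar→Milton→Oak→Hadley→Denton→Corby: 29+8+9+32+15+27+14 = 134
Corby→Sutton→Cedar→Milton→Oak→Denton→Hadley→Corby: 29+8+9+32+19+27+38 = 162
Corby→Sutton→Cedar→Hadley→Milton→Denton→Oak→Corby: 29+8+22+29+13+19+31 = 151
Corby→Sutton→Cedar→Hadley→Milton→Oak→Denton→Corby: 29+8+22+29+32+19+14 = 153
… (352 more)
Corby→Denton→Milton→Cedar→Sutton→Hadley→Oak→Corby: 14+13+9+8+24+15+31 = 114  ← best
The minimum is 114.
One optimal route: Corby → Denton → Milton → Cedar → Sutton → Hadley → Oak → Corby (or its reverse).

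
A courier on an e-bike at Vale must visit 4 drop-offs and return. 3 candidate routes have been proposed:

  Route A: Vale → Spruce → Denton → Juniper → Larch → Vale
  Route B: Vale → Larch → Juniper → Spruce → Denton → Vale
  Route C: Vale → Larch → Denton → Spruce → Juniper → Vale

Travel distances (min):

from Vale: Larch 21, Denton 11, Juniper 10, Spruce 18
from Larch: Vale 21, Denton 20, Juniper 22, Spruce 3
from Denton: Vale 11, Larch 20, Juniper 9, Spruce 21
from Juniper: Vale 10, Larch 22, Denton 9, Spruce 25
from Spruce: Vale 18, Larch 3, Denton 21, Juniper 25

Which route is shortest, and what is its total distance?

Route A: 18 + 21 + 9 + 22 + 21 = 91
Route B: 21 + 22 + 25 + 21 + 11 = 100
Route C: 21 + 20 + 21 + 25 + 10 = 97

Shortest is Route A, total 91 min.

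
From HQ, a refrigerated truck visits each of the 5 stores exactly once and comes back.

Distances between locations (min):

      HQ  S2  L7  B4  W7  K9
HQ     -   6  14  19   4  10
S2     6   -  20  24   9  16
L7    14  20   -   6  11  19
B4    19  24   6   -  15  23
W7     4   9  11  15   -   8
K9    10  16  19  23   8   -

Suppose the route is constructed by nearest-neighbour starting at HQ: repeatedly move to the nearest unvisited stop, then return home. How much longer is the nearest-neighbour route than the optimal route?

From HQ: W7=4, S2=6, K9=10, L7=14, B4=19 → choose W7 (4).
From W7: K9=8, S2=9, L7=11, B4=15 → choose K9 (8).
From K9: S2=16, L7=19, B4=23 → choose S2 (16).
From S2: L7=20, B4=24 → choose L7 (20).
From L7: B4=6 → choose B4 (6).
NN route HQ → W7 → K9 → S2 → L7 → B4 → HQ costs 73.
Optimal: HQ → S2 → L7 → B4 → W7 → K9 → HQ costs 65 (by enumerating all 60 distinct tours).
Excess = 73 − 65 = 8.

The nearest-neighbour route is 8 min longer than optimal.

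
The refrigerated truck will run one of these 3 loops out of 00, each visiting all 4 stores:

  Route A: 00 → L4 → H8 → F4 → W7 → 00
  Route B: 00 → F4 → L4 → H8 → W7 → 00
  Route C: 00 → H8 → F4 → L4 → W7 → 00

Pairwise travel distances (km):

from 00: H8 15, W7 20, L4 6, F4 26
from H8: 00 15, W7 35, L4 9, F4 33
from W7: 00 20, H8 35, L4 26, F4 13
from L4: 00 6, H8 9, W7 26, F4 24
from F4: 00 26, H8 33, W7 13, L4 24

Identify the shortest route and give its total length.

Shortest is Route A, total 81 km.

Route A: 6 + 9 + 33 + 13 + 20 = 81
Route B: 26 + 24 + 9 + 35 + 20 = 114
Route C: 15 + 33 + 24 + 26 + 20 = 118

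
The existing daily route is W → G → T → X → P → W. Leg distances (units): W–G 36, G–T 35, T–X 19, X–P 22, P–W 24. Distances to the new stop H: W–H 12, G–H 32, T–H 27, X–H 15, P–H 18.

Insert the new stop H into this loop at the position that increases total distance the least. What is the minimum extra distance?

Insertion cost between consecutive stops i–j is d(i,H) + d(H,j) − d(i,j):
  between W and G: 12 + 32 − 36 = 8
  between G and T: 32 + 27 − 35 = 24
  between T and X: 27 + 15 − 19 = 23
  between X and P: 15 + 18 − 22 = 11
  between P and W: 18 + 12 − 24 = 6
Cheapest insertion is between P and W, adding 6.
New total = 136 + 6 = 142.

+6 — insert H between P and W.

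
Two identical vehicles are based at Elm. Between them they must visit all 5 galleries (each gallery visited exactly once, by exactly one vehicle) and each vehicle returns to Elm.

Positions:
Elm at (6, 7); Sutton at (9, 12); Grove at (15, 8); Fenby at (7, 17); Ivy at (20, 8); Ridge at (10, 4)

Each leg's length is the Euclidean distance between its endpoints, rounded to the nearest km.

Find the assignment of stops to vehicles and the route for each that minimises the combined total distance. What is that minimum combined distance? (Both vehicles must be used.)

There are 2^4 − 1 = 15 ways to divide the 5 stops into two non-empty groups. For each, the best each vehicle can do is its own shortest tour through its group:
  {Sutton} + {Grove, Fenby, Ivy, Ridge}: 12 + 42 = 54
  {Grove} + {Sutton, Fenby, Ivy, Ridge}: 18 + 43 = 61
  {Sutton, Grove} + {Fenby, Ivy, Ridge}: 22 + 42 = 64
  {Fenby} + {Sutton, Grove, Ivy, Ridge}: 20 + 34 = 54
  {Sutton, Fenby} + {Grove, Ivy, Ridge}: 21 + 30 = 51
  {Grove, Fenby} + {Sutton, Ivy, Ridge}: 31 + 34 = 65
  … (15 splits in total)
Best: vehicle 1 Elm → Sutton → Fenby → Elm = 21; vehicle 2 Elm → Grove → Ivy → Ridge → Elm = 30; combined 51.

51 km — the smallest possible combined total.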